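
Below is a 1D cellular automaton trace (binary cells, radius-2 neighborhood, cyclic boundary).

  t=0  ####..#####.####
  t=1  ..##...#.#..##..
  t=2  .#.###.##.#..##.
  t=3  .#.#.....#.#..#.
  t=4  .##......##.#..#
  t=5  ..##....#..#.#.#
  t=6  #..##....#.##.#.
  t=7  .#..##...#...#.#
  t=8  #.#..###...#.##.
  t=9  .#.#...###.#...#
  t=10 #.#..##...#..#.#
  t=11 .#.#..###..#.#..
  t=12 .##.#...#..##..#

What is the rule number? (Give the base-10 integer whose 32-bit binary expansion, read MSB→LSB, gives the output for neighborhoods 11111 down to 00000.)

1434621480

  ##### -> .   bit 31 = 0  t=0,i=0
  ####. -> #   bit 30 = 1  t=0,i=2
  ###.# -> .   bit 29 = 0  t=0,i=10
  ###.. -> #   bit 28 = 1  t=0,i=3
  ##.## -> .   bit 27 = 0  t=0,i=11
  ##.#. -> #   bit 26 = 1  t=2,i=9
  ##..# -> .   bit 25 = 0  t=0,i=4
  ##... -> #   bit 24 = 1  t=1,i=4
  #.### -> #   bit 23 = 1  t=0,i=12
  #.##. -> .   bit 22 = 0  t=2,i=7
  #.#.# -> .   bit 21 = 0  t=5,i=13
  #.#.. -> .   bit 20 = 0  t=1,i=9
  #..## -> .   bit 19 = 0  t=0,i=5
  #..#. -> .   bit 18 = 0  t=2,i=0
  #...# -> #   bit 17 = 1  t=1,i=5
  #.... -> .   bit 16 = 0  t=1,i=15
  .#### -> #   bit 15 = 1  t=0,i=7
  .###. -> .   bit 14 = 0  t=2,i=4
  .##.# -> .   bit 13 = 0  t=2,i=8
  .##.. -> #   bit 12 = 1  t=1,i=3
  .#.## -> .   bit 11 = 0  t=2,i=2
  .#.#. -> #   bit 10 = 1  t=1,i=8
  .#..# -> #   bit 9 = 1  t=1,i=10
  .#... -> .   bit 8 = 0  t=3,i=4
  ..### -> .   bit 7 = 0  t=0,i=6
  ..##. -> .   bit 6 = 0  t=1,i=2
  ..#.# -> #   bit 5 = 1  t=1,i=7
  ..#.. -> .   bit 4 = 0  t=3,i=14
  ...## -> #   bit 3 = 1  t=1,i=1
  ...#. -> .   bit 2 = 0  t=1,i=6
  ....# -> .   bit 1 = 0  t=1,i=0
  ..... -> .   bit 0 = 0  t=3,i=6
  bits 01010101100000101001011000101000 = 1434621480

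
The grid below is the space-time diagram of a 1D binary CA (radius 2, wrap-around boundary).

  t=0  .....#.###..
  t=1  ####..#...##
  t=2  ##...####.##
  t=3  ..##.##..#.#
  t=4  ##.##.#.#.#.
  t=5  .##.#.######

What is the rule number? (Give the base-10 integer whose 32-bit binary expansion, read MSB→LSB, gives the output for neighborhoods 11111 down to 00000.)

2301607827

  nb #####: next=#  (t=1,i=0, bit31=1)
  nb ####.: next=.  (t=1,i=2, bit30=0)
  nb ###.#: next=.  (t=2,i=8, bit29=0)
  nb ###..: next=.  (t=0,i=9, bit28=0)
  nb ##.##: next=#  (t=2,i=9, bit27=1)
  nb ##.#.: next=.  (t=4,i=5, bit26=0)
  nb ##..#: next=.  (t=1,i=4, bit25=0)
  nb ##...: next=#  (t=0,i=10, bit24=1)
  nb #.###: next=.  (t=0,i=7, bit23=0)
  nb #.##.: next=.  (t=3,i=5, bit22=0)
  nb #.#.#: next=#  (t=4,i=6, bit21=1)
  nb #.#..: next=.  (t=3,i=11, bit20=0)
  nb #..##: next=#  (t=3,i=1, bit19=1)
  nb #..#.: next=#  (t=1,i=5, bit18=1)
  nb #...#: next=#  (t=1,i=8, bit17=1)
  nb #....: next=#  (t=0,i=11, bit16=1)
  nb .####: next=#  (t=1,i=11, bit15=1)
  nb .###.: next=.  (t=0,i=8, bit14=0)
  nb .##.#: next=#  (t=3,i=3, bit13=1)
  nb .##..: next=#  (t=3,i=6, bit12=1)
  nb .#.##: next=#  (t=0,i=6, bit11=1)
  nb .#.#.: next=#  (t=3,i=10, bit10=1)
  nb .#..#: next=#  (t=3,i=0, bit9=1)
  nb .#...: next=#  (t=1,i=7, bit8=1)
  nb ..###: next=#  (t=1,i=10, bit7=1)
  nb ..##.: next=.  (t=3,i=2, bit6=0)
  nb ..#.#: next=.  (t=0,i=5, bit5=0)
  nb ..#..: next=#  (t=1,i=6, bit4=1)
  nb ...##: next=.  (t=1,i=9, bit3=0)
  nb ...#.: next=.  (t=0,i=4, bit2=0)
  nb ....#: next=#  (t=0,i=3, bit1=1)
  nb .....: next=#  (t=0,i=0, bit0=1)
  bits 10001001001011111011111110010011 = 2301607827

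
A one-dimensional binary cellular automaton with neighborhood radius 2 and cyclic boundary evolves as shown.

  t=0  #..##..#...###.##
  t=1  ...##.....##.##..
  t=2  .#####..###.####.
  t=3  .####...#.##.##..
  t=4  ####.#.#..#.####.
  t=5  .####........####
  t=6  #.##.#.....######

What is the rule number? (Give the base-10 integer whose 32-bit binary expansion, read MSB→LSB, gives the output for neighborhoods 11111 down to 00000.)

  #####|#  b31=1 t=2,i=3
  ####.|#  b30=1 t=2,i=4
  ###.#|#  b29=1 t=0,i=13
  ###..|.  b28=0 t=0,i=0
  ##.##|#  b27=1 t=0,i=14
  ##.#.|#  b26=1 t=4,i=4
  ##..#|.  b25=0 t=0,i=1
  ##...|#  b24=1 t=1,i=5
  #.###|.  b23=0 t=0,i=15
  #.##.|#  b22=1 t=1,i=13
  #.#.#|.  b21=0 t=4,i=5
  #.#..|.  b20=0 t=4,i=7
  #..##|.  b19=0 t=0,i=2
  #..#.|.  b18=0 t=0,i=6
  #...#|.  b17=0 t=0,i=9
  #....|.  b16=0 t=1,i=6
  .####|#  b15=1 t=2,i=2
  .###.|.  b14=0 t=0,i=12
  .##.#|.  b13=0 t=1,i=11
  .##..|#  b12=1 t=0,i=4
  .#.##|.  b11=0 t=3,i=9
  .#.#.|.  b10=0 t=4,i=6
  .#..#|.  b9=0 t=4,i=8
  .#...|.  b8=0 t=0,i=8
  ..###|#  b7=1 t=0,i=11
  ..##.|#  b6=1 t=0,i=3
  ..#.#|.  b5=0 t=3,i=8
  ..#..|.  b4=0 t=0,i=7
  ...##|#  b3=1 t=0,i=10
  ...#.|#  b2=1 t=3,i=7
  ....#|#  b1=1 t=1,i=1
  .....|.  b0=0 t=1,i=0
  bits 11101101010000001001000011001110 = 3980431566

3980431566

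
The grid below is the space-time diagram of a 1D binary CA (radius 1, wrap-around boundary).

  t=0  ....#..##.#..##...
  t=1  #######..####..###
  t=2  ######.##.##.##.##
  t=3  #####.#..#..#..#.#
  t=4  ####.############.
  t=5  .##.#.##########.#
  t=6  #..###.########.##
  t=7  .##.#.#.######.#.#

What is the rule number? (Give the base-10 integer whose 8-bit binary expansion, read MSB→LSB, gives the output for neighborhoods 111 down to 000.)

  nb ###: next=#  (t=1,i=0, bit7=1)
  nb ##.: next=.  (t=0,i=8, bit6=0)
  nb #.#: next=#  (t=0,i=9, bit5=1)
  nb #..: next=#  (t=0,i=5, bit4=1)
  nb .##: next=.  (t=0,i=7, bit3=0)
  nb .#.: next=#  (t=0,i=4, bit2=1)
  nb ..#: next=#  (t=0,i=3, bit1=1)
  nb ...: next=#  (t=0,i=0, bit0=1)
  bits 10110111 = 183

183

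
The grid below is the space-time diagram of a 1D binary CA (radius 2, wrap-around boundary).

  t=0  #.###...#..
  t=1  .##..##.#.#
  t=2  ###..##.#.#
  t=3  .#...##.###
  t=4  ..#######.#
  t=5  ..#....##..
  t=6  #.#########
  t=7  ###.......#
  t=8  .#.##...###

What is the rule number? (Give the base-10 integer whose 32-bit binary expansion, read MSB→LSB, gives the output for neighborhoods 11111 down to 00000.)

1776761306

  nb #####: next=.  (t=4,i=4, bit31=0)
  nb ####.: next=#  (t=2,i=1, bit30=1)
  nb ###.#: next=#  (t=3,i=10, bit29=1)
  nb ###..: next=.  (t=0,i=4, bit28=0)
  nb ##.##: next=#  (t=3,i=7, bit27=1)
  nb ##.#.: next=.  (t=1,i=7, bit26=0)
  nb ##..#: next=.  (t=1,i=3, bit25=0)
  nb ##...: next=#  (t=0,i=5, bit24=1)
  nb #.###: next=#  (t=0,i=2, bit23=1)
  nb #.##.: next=#  (t=1,i=1, bit22=1)
  nb #.#.#: next=#  (t=1,i=8, bit21=1)
  nb #.#..: next=.  (t=3,i=1, bit20=0)
  nb #..##: next=.  (t=1,i=4, bit19=0)
  nb #..#.: next=#  (t=0,i=10, bit18=1)
  nb #...#: next=#  (t=0,i=6, bit17=1)
  nb #....: next=#  (t=5,i=4, bit16=1)
  nb .####: next=.  (t=2,i=0, bit15=0)
  nb .###.: next=.  (t=0,i=3, bit14=0)
  nb .##.#: next=#  (t=1,i=6, bit13=1)
  nb .##..: next=#  (t=1,i=2, bit12=1)
  nb .#.##: next=#  (t=0,i=1, bit11=1)
  nb .#.#.: next=.  (t=1,i=9, bit10=0)
  nb .#..#: next=.  (t=0,i=9, bit9=0)
  nb .#...: next=#  (t=3,i=2, bit8=1)
  nb ..###: next=#  (t=4,i=2, bit7=1)
  nb ..##.: next=#  (t=1,i=5, bit6=1)
  nb ..#.#: next=.  (t=0,i=0, bit5=0)
  nb ..#..: next=#  (t=0,i=8, bit4=1)
  nb ...##: next=#  (t=3,i=4, bit3=1)
  nb ...#.: next=.  (t=0,i=7, bit2=0)
  nb ....#: next=#  (t=5,i=0, bit1=1)
  nb .....: next=.  (t=7,i=5, bit0=0)
  bits 01101001111001110011100111011010 = 1776761306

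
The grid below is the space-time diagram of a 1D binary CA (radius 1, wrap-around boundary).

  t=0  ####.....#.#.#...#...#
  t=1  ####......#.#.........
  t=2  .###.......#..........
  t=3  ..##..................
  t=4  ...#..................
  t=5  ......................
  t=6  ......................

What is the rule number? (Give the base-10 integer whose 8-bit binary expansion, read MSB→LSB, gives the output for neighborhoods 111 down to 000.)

  nb ###: next=#  (t=0,i=0, bit7=1)
  nb ##.: next=#  (t=0,i=3, bit6=1)
  nb #.#: next=#  (t=0,i=10, bit5=1)
  nb #..: next=.  (t=0,i=4, bit4=0)
  nb .##: next=.  (t=0,i=21, bit3=0)
  nb .#.: next=.  (t=0,i=9, bit2=0)
  nb ..#: next=.  (t=0,i=8, bit1=0)
  nb ...: next=.  (t=0,i=5, bit0=0)
  bits 11100000 = 224

224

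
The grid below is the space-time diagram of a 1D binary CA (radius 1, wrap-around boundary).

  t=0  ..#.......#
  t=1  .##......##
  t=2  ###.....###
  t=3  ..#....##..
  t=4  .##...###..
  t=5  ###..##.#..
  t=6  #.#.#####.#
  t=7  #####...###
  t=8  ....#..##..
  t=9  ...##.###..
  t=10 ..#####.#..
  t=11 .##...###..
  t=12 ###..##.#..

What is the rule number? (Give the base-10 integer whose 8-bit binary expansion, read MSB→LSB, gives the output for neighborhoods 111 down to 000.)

  ###|.  b7=0 t=2,i=0
  ##.|#  b6=1 t=1,i=2
  #.#|#  b5=1 t=1,i=0
  #..|.  b4=0 t=0,i=0
  .##|#  b3=1 t=1,i=1
  .#.|#  b2=1 t=0,i=2
  ..#|#  b1=1 t=0,i=1
  ...|.  b0=0 t=0,i=4
  bits 01101110 = 110

110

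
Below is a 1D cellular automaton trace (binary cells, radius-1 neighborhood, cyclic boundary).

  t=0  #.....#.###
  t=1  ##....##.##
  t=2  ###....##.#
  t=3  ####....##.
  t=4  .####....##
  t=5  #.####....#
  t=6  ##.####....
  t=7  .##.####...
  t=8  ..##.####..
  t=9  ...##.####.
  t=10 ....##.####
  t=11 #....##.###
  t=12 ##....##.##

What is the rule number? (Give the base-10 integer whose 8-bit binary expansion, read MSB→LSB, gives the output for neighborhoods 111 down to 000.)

244

  [7] ### => #  t=0,i=9
  [6] ##. => #  t=0,i=0
  [5] #.# => #  t=0,i=7
  [4] #.. => #  t=0,i=1
  [3] .## => .  t=0,i=8
  [2] .#. => #  t=0,i=6
  [1] ..# => .  t=0,i=5
  [0] ... => .  t=0,i=2
  bits 11110100 = 244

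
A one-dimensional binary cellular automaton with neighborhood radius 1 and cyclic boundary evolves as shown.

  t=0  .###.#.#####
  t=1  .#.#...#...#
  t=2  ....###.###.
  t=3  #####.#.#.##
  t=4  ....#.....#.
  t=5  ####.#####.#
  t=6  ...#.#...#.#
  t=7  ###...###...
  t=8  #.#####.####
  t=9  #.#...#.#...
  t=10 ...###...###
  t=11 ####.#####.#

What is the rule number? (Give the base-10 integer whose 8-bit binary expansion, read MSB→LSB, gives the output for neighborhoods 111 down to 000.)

91

  [7] ### => .  t=0,i=2
  [6] ##. => #  t=0,i=3
  [5] #.# => .  t=0,i=0
  [4] #.. => #  t=1,i=4
  [3] .## => #  t=0,i=1
  [2] .#. => .  t=0,i=5
  [1] ..# => #  t=1,i=6
  [0] ... => #  t=1,i=5
  bits 01011011 = 91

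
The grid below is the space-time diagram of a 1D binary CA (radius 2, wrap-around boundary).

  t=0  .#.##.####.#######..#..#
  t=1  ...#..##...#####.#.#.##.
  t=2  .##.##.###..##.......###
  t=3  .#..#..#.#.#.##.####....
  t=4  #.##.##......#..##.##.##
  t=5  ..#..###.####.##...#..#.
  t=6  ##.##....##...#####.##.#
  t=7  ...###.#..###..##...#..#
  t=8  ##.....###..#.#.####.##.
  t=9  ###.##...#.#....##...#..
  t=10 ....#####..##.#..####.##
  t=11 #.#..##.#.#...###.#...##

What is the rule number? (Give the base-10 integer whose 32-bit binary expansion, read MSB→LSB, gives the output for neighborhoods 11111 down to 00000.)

2447282951

  ##### -> #   bit 31 = 1  t=0,i=13
  ####. -> .   bit 30 = 0  t=0,i=8
  ###.# -> .   bit 29 = 0  t=0,i=9
  ###.. -> #   bit 28 = 1  t=0,i=17
  ##.## -> .   bit 27 = 0  t=0,i=5
  ##.#. -> .   bit 26 = 0  t=1,i=16
  ##..# -> .   bit 25 = 0  t=0,i=18
  ##... -> #   bit 24 = 1  t=1,i=8
  #.### -> #   bit 23 = 1  t=0,i=6
  #.##. -> #   bit 22 = 1  t=0,i=3
  #.#.# -> .   bit 21 = 0  t=0,i=1
  #.#.. -> #   bit 20 = 1  t=7,i=7
  #..## -> #   bit 19 = 1  t=1,i=5
  #..#. -> #   bit 18 = 1  t=0,i=19
  #...# -> #   bit 17 = 1  t=1,i=9
  #.... -> .   bit 16 = 0  t=1,i=0
  .#### -> #   bit 15 = 1  t=0,i=7
  .###. -> .   bit 14 = 0  t=2,i=8
  .##.# -> .   bit 13 = 0  t=0,i=4
  .##.. -> #   bit 12 = 1  t=1,i=7
  .#.## -> .   bit 11 = 0  t=0,i=2
  .#.#. -> .   bit 10 = 0  t=0,i=0
  .#..# -> #   bit 9 = 1  t=0,i=21
  .#... -> #   bit 8 = 1  t=5,i=23
  ..### -> .   bit 7 = 0  t=1,i=11
  ..##. -> .   bit 6 = 0  t=1,i=6
  ..#.# -> .   bit 5 = 0  t=0,i=23
  ..#.. -> .   bit 4 = 0  t=0,i=20
  ...## -> .   bit 3 = 0  t=1,i=10
  ...#. -> #   bit 2 = 1  t=1,i=2
  ....# -> #   bit 1 = 1  t=1,i=1
  ..... -> #   bit 0 = 1  t=2,i=16
  bits 10010001110111101001001100000111 = 2447282951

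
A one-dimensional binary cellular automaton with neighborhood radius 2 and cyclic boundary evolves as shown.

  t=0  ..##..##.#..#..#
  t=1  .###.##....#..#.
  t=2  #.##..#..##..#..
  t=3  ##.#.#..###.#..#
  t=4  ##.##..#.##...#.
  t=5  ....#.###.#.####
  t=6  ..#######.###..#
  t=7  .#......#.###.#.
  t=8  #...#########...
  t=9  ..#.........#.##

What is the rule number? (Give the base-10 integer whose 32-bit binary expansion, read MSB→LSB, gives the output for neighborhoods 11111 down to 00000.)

  #####|.  b31=0 t=6,i=4
  ####.|.  b30=0 t=5,i=14
  ###.#|#  b29=1 t=1,i=3
  ###..|#  b28=1 t=5,i=15
  ##.##|.  b27=0 t=1,i=4
  ##.#.|.  b26=0 t=0,i=8
  ##..#|.  b25=0 t=0,i=4
  ##...|.  b24=0 t=1,i=7
  #.###|#  b23=1 t=5,i=6
  #.##.|.  b22=0 t=1,i=5
  #.#.#|#  b21=1 t=3,i=3
  #.#..|.  b20=0 t=0,i=9
  #..##|#  b19=1 t=0,i=1
  #..#.|#  b18=1 t=0,i=11
  #...#|#  b17=1 t=4,i=12
  #....|.  b16=0 t=1,i=8
  .####|.  b15=0 t=5,i=13
  .###.|#  b14=1 t=1,i=2
  .##.#|.  b13=0 t=0,i=7
  .##..|#  b12=1 t=0,i=3
  .#.##|#  b11=1 t=2,i=1
  .#.#.|#  b10=1 t=3,i=4
  .#..#|.  b9=0 t=0,i=0
  .#...|.  b8=0 t=7,i=2
  ..###|.  b7=0 t=1,i=1
  ..##.|#  b6=1 t=0,i=2
  ..#.#|#  b5=1 t=2,i=0
  ..#..|.  b4=0 t=0,i=12
  ...##|.  b3=0 t=8,i=3
  ...#.|#  b2=1 t=1,i=10
  ....#|#  b1=1 t=1,i=9
  .....|#  b0=1 t=7,i=4
  bits 00110000101011100101110001100111 = 816733287

816733287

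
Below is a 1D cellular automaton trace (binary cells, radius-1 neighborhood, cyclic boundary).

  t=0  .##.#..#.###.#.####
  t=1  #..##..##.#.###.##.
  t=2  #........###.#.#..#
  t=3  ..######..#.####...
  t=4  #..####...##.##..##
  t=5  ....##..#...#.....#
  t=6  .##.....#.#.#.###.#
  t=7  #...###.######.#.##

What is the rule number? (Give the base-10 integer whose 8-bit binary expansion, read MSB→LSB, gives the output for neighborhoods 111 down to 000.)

  nb ###: next=#  (t=0,i=10, bit7=1)
  nb ##.: next=.  (t=0,i=2, bit6=0)
  nb #.#: next=#  (t=0,i=0, bit5=1)
  nb #..: next=.  (t=0,i=5, bit4=0)
  nb .##: next=.  (t=0,i=1, bit3=0)
  nb .#.: next=#  (t=0,i=4, bit2=1)
  nb ..#: next=.  (t=0,i=6, bit1=0)
  nb ...: next=#  (t=2,i=2, bit0=1)
  bits 10100101 = 165

165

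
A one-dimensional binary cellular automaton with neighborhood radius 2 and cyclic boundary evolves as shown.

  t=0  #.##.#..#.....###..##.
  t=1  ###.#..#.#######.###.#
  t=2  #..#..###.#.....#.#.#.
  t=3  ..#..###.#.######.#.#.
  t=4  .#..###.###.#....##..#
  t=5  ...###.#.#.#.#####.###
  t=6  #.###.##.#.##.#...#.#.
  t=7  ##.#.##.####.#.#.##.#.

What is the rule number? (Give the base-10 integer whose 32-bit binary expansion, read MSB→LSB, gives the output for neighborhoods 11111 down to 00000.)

  ##### -> .   bit 31 = 0  t=1,i=11
  ####. -> .   bit 30 = 0  t=1,i=1
  ###.# -> .   bit 29 = 0  t=1,i=2
  ###.. -> .   bit 28 = 0  t=0,i=16
  ##.## -> #   bit 27 = 1  t=1,i=16
  ##.#. -> #   bit 26 = 1  t=0,i=4
  ##..# -> #   bit 25 = 1  t=0,i=17
  ##... -> #   bit 24 = 1  t=5,i=0
  #.### -> .   bit 23 = 0  t=1,i=9
  #.##. -> #   bit 22 = 1  t=0,i=2
  #.#.# -> #   bit 21 = 1  t=0,i=0
  #.#.. -> .   bit 20 = 0  t=0,i=5
  #..## -> #   bit 19 = 1  t=0,i=18
  #..#. -> #   bit 18 = 1  t=0,i=7
  #...# -> .   bit 17 = 0  t=3,i=0
  #.... -> #   bit 16 = 1  t=0,i=10
  .#### -> #   bit 15 = 1  t=1,i=0
  .###. -> #   bit 14 = 1  t=0,i=15
  .##.# -> .   bit 13 = 0  t=0,i=3
  .##.. -> .   bit 12 = 0  t=4,i=18
  .#.## -> #   bit 11 = 1  t=0,i=1
  .#.#. -> .   bit 10 = 0  t=2,i=17
  .#..# -> .   bit 9 = 0  t=0,i=6
  .#... -> #   bit 8 = 1  t=0,i=9
  ..### -> #   bit 7 = 1  t=0,i=14
  ..##. -> #   bit 6 = 1  t=0,i=19
  ..#.# -> #   bit 5 = 1  t=1,i=7
  ..#.. -> .   bit 4 = 0  t=0,i=8
  ...## -> #   bit 3 = 1  t=0,i=13
  ...#. -> #   bit 2 = 1  t=2,i=15
  ....# -> #   bit 1 = 1  t=0,i=12
  ..... -> #   bit 0 = 1  t=0,i=11
  bits 00001111011011011100100111101111 = 258853359

258853359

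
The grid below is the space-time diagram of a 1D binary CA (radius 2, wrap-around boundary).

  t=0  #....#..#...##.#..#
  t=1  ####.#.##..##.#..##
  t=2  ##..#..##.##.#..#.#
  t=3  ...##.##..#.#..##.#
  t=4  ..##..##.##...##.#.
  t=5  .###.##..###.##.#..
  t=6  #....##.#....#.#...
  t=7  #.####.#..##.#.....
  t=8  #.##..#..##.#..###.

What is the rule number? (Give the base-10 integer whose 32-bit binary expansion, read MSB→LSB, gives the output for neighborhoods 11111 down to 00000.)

  nb #####: next=#  (t=1,i=0, bit31=1)
  nb ####.: next=.  (t=1,i=2, bit30=0)
  nb ###.#: next=.  (t=1,i=3, bit29=0)
  nb ###..: next=.  (t=2,i=1, bit28=0)
  nb ##.##: next=.  (t=2,i=9, bit27=0)
  nb ##.#.: next=#  (t=0,i=14, bit26=1)
  nb ##..#: next=.  (t=1,i=9, bit25=0)
  nb ##...: next=#  (t=0,i=1, bit24=1)
  nb #.###: next=#  (t=2,i=18, bit23=1)
  nb #.##.: next=#  (t=1,i=7, bit22=1)
  nb #.#.#: next=.  (t=1,i=5, bit21=0)
  nb #.#..: next=.  (t=0,i=15, bit20=0)
  nb #..##: next=#  (t=0,i=17, bit19=1)
  nb #..#.: next=#  (t=0,i=7, bit18=1)
  nb #...#: next=.  (t=0,i=10, bit17=0)
  nb #....: next=#  (t=0,i=2, bit16=1)
  nb .####: next=#  (t=1,i=18, bit15=1)
  nb .###.: next=.  (t=2,i=0, bit14=0)
  nb .##.#: next=.  (t=0,i=13, bit13=0)
  nb .##..: next=#  (t=0,i=0, bit12=1)
  nb .#.##: next=.  (t=1,i=6, bit11=0)
  nb .#.#.: next=.  (t=3,i=11, bit10=0)
  nb .#..#: next=.  (t=0,i=6, bit9=0)
  nb .#...: next=.  (t=0,i=9, bit8=0)
  nb ..###: next=.  (t=1,i=17, bit7=0)
  nb ..##.: next=#  (t=0,i=12, bit6=1)
  nb ..#.#: next=#  (t=2,i=16, bit5=1)
  nb ..#..: next=#  (t=0,i=5, bit4=1)
  nb ...##: next=#  (t=0,i=11, bit3=1)
  nb ...#.: next=.  (t=0,i=4, bit2=0)
  nb ....#: next=#  (t=0,i=3, bit1=1)
  nb .....: next=#  (t=7,i=16, bit0=1)
  bits 10000101110011011001000001111011 = 2244841595

2244841595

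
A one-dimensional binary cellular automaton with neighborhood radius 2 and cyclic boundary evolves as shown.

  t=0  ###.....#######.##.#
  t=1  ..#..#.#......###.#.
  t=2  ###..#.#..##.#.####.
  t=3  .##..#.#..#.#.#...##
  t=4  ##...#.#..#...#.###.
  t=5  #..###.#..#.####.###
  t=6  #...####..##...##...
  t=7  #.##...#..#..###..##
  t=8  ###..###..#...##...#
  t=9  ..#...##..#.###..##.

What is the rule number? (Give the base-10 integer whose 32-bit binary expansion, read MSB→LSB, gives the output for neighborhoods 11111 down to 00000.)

1012025469

  [31] ##### => .  t=0,i=10
  [30] ####. => .  t=0,i=1
  [29] ###.# => #  t=0,i=14
  [28] ###.. => #  t=0,i=2
  [27] ##.## => #  t=0,i=15
  [26] ##.#. => #  t=1,i=17
  [25] ##..# => .  t=2,i=3
  [24] ##... => .  t=0,i=3
  [23] #.### => .  t=0,i=19
  [22] #.##. => #  t=0,i=16
  [21] #.#.# => .  t=2,i=13
  [20] #.#.. => #  t=1,i=7
  [19] #..## => .  t=2,i=9
  [18] #..#. => .  t=1,i=4
  [17] #...# => #  t=1,i=0
  [16] #.... => .  t=0,i=4
  [15] .#### => .  t=0,i=0
  [14] .###. => #  t=1,i=15
  [13] .##.# => .  t=0,i=17
  [12] .##.. => .  t=3,i=2
  [11] .#.## => #  t=2,i=14
  [10] .#.#. => .  t=1,i=6
  [9] .#..# => .  t=1,i=3
  [8] .#... => .  t=1,i=8
  [7] ..### => .  t=0,i=8
  [6] ..##. => #  t=2,i=10
  [5] ..#.# => #  t=1,i=5
  [4] ..#.. => #  t=1,i=2
  [3] ...## => #  t=0,i=7
  [2] ...#. => #  t=1,i=1
  [1] ....# => .  t=0,i=6
  [0] ..... => #  t=0,i=5
  bits 00111100010100100100100001111101 = 1012025469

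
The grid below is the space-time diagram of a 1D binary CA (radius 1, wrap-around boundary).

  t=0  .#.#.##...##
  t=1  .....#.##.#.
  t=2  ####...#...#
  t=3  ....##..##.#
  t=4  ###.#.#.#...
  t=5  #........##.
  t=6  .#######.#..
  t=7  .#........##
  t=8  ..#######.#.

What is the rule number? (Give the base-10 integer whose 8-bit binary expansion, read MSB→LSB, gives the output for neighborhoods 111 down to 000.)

  ###|.  b7=0 t=2,i=0
  ##.|.  b6=0 t=0,i=6
  #.#|.  b5=0 t=0,i=0
  #..|#  b4=1 t=0,i=7
  .##|#  b3=1 t=0,i=5
  .#.|.  b2=0 t=0,i=1
  ..#|.  b1=0 t=0,i=9
  ...|#  b0=1 t=0,i=8
  bits 00011001 = 25

25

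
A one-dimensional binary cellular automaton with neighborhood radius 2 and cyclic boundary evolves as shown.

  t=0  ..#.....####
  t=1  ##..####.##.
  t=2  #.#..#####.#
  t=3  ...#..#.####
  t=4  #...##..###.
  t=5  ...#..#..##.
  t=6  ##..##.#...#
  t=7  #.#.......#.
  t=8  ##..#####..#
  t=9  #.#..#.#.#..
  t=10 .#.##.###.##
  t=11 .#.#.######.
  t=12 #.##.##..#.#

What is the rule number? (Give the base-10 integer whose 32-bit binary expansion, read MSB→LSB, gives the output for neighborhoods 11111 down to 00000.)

  #####|.  b31=0 t=2,i=7
  ####.|#  b30=1 t=0,i=10
  ###.#|#  b29=1 t=1,i=7
  ###..|.  b28=0 t=0,i=11
  ##.##|#  b27=1 t=1,i=8
  ##.#.|.  b26=0 t=2,i=1
  ##..#|#  b25=1 t=0,i=0
  ##...|#  b24=1 t=3,i=0
  #.###|#  b23=1 t=3,i=8
  #.##.|#  b22=1 t=1,i=0
  #.#.#|#  b21=1 t=7,i=0
  #.#..|.  b20=0 t=2,i=2
  #..##|.  b19=0 t=1,i=3
  #..#.|#  b18=1 t=0,i=1
  #...#|.  b17=0 t=3,i=1
  #....|#  b16=1 t=0,i=4
  .####|#  b15=1 t=0,i=9
  .###.|#  b14=1 t=4,i=9
  .##.#|.  b13=0 t=1,i=10
  .##..|.  b12=0 t=1,i=1
  .#.##|.  b11=0 t=3,i=7
  .#.#.|#  b10=1 t=7,i=1
  .#..#|#  b9=1 t=2,i=3
  .#...|.  b8=0 t=0,i=3
  ..###|.  b7=0 t=0,i=8
  ..##.|.  b6=0 t=4,i=4
  ..#.#|.  b5=0 t=3,i=6
  ..#..|.  b4=0 t=0,i=2
  ...##|#  b3=1 t=0,i=7
  ...#.|.  b2=0 t=3,i=2
  ....#|#  b1=1 t=0,i=6
  .....|#  b0=1 t=0,i=5
  bits 01101011111001011100011000001011 = 1810220555

1810220555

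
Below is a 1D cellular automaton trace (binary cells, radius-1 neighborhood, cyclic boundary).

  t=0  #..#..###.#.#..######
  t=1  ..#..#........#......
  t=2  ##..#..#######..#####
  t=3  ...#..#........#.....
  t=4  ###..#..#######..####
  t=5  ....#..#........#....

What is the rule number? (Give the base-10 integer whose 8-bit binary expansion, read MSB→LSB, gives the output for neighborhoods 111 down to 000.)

  nb ###: next=.  (t=0,i=7, bit7=0)
  nb ##.: next=.  (t=0,i=0, bit6=0)
  nb #.#: next=.  (t=0,i=9, bit5=0)
  nb #..: next=.  (t=0,i=1, bit4=0)
  nb .##: next=.  (t=0,i=6, bit3=0)
  nb .#.: next=.  (t=0,i=3, bit2=0)
  nb ..#: next=#  (t=0,i=2, bit1=1)
  nb ...: next=#  (t=1,i=0, bit0=1)
  bits 00000011 = 3

3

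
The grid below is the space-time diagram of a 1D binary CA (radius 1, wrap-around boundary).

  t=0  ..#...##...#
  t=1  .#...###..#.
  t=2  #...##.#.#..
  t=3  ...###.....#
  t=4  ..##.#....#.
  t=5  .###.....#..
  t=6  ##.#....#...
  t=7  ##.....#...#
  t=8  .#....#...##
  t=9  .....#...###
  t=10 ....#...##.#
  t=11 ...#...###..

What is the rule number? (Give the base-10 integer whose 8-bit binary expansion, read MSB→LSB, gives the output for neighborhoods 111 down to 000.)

74

  [7] ### => .  t=1,i=6
  [6] ##. => #  t=0,i=7
  [5] #.# => .  t=2,i=6
  [4] #.. => .  t=0,i=0
  [3] .## => #  t=0,i=6
  [2] .#. => .  t=0,i=2
  [1] ..# => #  t=0,i=1
  [0] ... => .  t=0,i=4
  bits 01001010 = 74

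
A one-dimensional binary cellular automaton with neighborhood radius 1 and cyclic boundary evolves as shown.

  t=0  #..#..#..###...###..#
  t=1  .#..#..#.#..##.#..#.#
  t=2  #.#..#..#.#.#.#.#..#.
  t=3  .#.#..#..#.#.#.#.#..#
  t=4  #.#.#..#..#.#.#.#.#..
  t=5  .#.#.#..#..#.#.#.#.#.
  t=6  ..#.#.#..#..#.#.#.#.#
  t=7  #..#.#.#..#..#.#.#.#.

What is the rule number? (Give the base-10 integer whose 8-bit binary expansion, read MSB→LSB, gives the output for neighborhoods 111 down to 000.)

57

  [7] ### => .  t=0,i=10
  [6] ##. => .  t=0,i=0
  [5] #.# => #  t=1,i=0
  [4] #.. => #  t=0,i=1
  [3] .## => #  t=0,i=9
  [2] .#. => .  t=0,i=3
  [1] ..# => .  t=0,i=2
  [0] ... => #  t=0,i=13
  bits 00111001 = 57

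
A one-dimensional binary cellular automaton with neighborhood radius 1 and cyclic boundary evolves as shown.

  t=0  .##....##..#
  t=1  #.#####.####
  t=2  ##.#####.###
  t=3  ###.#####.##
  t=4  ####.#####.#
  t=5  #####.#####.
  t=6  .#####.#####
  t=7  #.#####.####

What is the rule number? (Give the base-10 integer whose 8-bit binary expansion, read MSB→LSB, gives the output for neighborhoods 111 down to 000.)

247

  [7] ### => #  t=1,i=3
  [6] ##. => #  t=0,i=2
  [5] #.# => #  t=0,i=0
  [4] #.. => #  t=0,i=3
  [3] .## => .  t=0,i=1
  [2] .#. => #  t=0,i=11
  [1] ..# => #  t=0,i=6
  [0] ... => #  t=0,i=4
  bits 11110111 = 247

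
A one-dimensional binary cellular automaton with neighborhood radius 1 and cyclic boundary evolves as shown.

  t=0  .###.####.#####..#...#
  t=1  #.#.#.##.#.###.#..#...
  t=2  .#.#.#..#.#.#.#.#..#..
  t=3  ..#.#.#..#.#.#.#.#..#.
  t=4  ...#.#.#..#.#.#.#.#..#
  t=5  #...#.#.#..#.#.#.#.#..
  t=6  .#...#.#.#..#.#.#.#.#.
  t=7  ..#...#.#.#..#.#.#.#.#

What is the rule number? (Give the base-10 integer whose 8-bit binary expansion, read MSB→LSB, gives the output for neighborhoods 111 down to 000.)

176

  ###|#  b7=1 t=0,i=2
  ##.|.  b6=0 t=0,i=3
  #.#|#  b5=1 t=0,i=0
  #..|#  b4=1 t=0,i=15
  .##|.  b3=0 t=0,i=1
  .#.|.  b2=0 t=0,i=17
  ..#|.  b1=0 t=0,i=16
  ...|.  b0=0 t=0,i=19
  bits 10110000 = 176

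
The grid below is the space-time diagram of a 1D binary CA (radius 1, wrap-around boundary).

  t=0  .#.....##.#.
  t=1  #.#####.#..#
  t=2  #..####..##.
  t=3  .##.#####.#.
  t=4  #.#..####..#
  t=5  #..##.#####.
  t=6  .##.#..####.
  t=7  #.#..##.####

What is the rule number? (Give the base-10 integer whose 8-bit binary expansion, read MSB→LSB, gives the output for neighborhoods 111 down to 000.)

211

  ###|#  b7=1 t=1,i=3
  ##.|#  b6=1 t=0,i=8
  #.#|.  b5=0 t=0,i=9
  #..|#  b4=1 t=0,i=2
  .##|.  b3=0 t=0,i=7
  .#.|.  b2=0 t=0,i=1
  ..#|#  b1=1 t=0,i=0
  ...|#  b0=1 t=0,i=3
  bits 11010011 = 211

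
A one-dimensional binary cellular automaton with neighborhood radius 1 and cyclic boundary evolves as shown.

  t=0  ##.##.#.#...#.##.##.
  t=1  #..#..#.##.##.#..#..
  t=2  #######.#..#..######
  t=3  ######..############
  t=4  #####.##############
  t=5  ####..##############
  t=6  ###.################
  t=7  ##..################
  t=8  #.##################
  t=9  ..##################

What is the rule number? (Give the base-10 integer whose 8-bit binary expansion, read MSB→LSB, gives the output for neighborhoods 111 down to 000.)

  ###|#  b7=1 t=2,i=0
  ##.|.  b6=0 t=0,i=1
  #.#|.  b5=0 t=0,i=2
  #..|#  b4=1 t=0,i=9
  .##|#  b3=1 t=0,i=0
  .#.|#  b2=1 t=0,i=6
  ..#|#  b1=1 t=0,i=11
  ...|.  b0=0 t=0,i=10
  bits 10011110 = 158

158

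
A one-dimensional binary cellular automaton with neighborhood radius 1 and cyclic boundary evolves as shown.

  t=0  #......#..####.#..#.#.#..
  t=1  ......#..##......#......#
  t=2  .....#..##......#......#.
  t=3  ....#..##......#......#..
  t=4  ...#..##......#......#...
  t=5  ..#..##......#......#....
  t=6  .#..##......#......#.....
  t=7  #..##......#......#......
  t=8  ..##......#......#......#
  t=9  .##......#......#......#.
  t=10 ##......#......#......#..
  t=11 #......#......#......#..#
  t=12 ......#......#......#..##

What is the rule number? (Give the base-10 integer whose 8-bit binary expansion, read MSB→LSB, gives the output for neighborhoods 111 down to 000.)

10

  [7] ### => .  t=0,i=11
  [6] ##. => .  t=0,i=13
  [5] #.# => .  t=0,i=14
  [4] #.. => .  t=0,i=1
  [3] .## => #  t=0,i=10
  [2] .#. => .  t=0,i=0
  [1] ..# => #  t=0,i=6
  [0] ... => .  t=0,i=2
  bits 00001010 = 10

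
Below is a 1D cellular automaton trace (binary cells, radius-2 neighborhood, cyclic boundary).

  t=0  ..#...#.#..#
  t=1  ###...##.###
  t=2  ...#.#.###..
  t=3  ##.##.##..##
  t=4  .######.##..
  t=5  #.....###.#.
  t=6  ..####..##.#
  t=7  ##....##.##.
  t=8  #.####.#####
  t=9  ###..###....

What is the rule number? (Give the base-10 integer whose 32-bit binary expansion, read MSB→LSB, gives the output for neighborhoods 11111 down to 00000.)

  nb #####: next=.  (t=1,i=0, bit31=0)
  nb ####.: next=.  (t=1,i=1, bit30=0)
  nb ###.#: next=#  (t=3,i=1, bit29=1)
  nb ###..: next=.  (t=1,i=2, bit28=0)
  nb ##.##: next=#  (t=1,i=8, bit27=1)
  nb ##.#.: next=#  (t=5,i=9, bit26=1)
  nb ##..#: next=#  (t=3,i=8, bit25=1)
  nb ##...: next=#  (t=1,i=3, bit24=1)
  nb #.###: next=#  (t=1,i=9, bit23=1)
  nb #.##.: next=#  (t=3,i=3, bit22=1)
  nb #.#.#: next=.  (t=2,i=5, bit21=0)
  nb #.#..: next=.  (t=0,i=8, bit20=0)
  nb #..##: next=#  (t=3,i=9, bit19=1)
  nb #..#.: next=#  (t=0,i=1, bit18=1)
  nb #...#: next=.  (t=0,i=4, bit17=0)
  nb #....: next=#  (t=2,i=11, bit16=1)
  nb .####: next=.  (t=1,i=10, bit15=0)
  nb .###.: next=.  (t=2,i=8, bit14=0)
  nb .##.#: next=#  (t=1,i=7, bit13=1)
  nb .##..: next=.  (t=3,i=7, bit12=0)
  nb .#.##: next=#  (t=2,i=6, bit11=1)
  nb .#.#.: next=#  (t=0,i=7, bit10=1)
  nb .#..#: next=#  (t=0,i=0, bit9=1)
  nb .#...: next=.  (t=0,i=3, bit8=0)
  nb ..###: next=.  (t=3,i=10, bit7=0)
  nb ..##.: next=.  (t=1,i=6, bit6=0)
  nb ..#.#: next=#  (t=0,i=6, bit5=1)
  nb ..#..: next=#  (t=0,i=2, bit4=1)
  nb ...##: next=#  (t=1,i=5, bit3=1)
  nb ...#.: next=.  (t=0,i=5, bit2=0)
  nb ....#: next=#  (t=2,i=1, bit1=1)
  nb .....: next=#  (t=2,i=0, bit0=1)
  bits 00101111110011010010111000111011 = 801975867

801975867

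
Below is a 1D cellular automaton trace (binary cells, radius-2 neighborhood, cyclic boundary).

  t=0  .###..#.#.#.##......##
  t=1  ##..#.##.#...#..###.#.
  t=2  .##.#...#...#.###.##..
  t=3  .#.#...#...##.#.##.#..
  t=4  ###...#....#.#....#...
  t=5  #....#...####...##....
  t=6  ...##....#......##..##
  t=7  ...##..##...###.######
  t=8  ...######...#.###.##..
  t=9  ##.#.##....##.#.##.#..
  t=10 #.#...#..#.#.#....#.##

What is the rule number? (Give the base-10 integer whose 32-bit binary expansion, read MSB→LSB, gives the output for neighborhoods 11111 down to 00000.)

  #####|#  b31=1 t=7,i=18
  ####.|.  b30=0 t=5,i=11
  ###.#|#  b29=1 t=1,i=18
  ###..|.  b28=0 t=0,i=3
  ##.##|#  b27=1 t=0,i=0
  ##.#.|#  b26=1 t=1,i=8
  ##..#|#  b25=1 t=0,i=4
  ##...|.  b24=0 t=0,i=14
  #.###|#  b23=1 t=0,i=1
  #.##.|.  b22=0 t=0,i=12
  #.#.#|.  b21=0 t=0,i=8
  #.#..|.  b20=0 t=1,i=9
  #..##|#  b19=1 t=1,i=15
  #..#.|.  b18=0 t=0,i=5
  #...#|.  b17=0 t=1,i=11
  #....|.  b16=0 t=0,i=15
  .####|.  b15=0 t=5,i=10
  .###.|.  b14=0 t=0,i=2
  .##.#|.  b13=0 t=0,i=21
  .##..|#  b12=1 t=0,i=13
  .#.##|.  b11=0 t=0,i=11
  .#.#.|#  b10=1 t=0,i=7
  .#..#|#  b9=1 t=1,i=14
  .#...|.  b8=0 t=1,i=10
  ..###|#  b7=1 t=1,i=16
  ..##.|#  b6=1 t=0,i=20
  ..#.#|#  b5=1 t=0,i=6
  ..#..|.  b4=0 t=1,i=13
  ...##|.  b3=0 t=0,i=19
  ...#.|#  b2=1 t=1,i=12
  ....#|#  b1=1 t=0,i=18
  .....|#  b0=1 t=0,i=16
  bits 10101110100010000001011011100111 = 2928154343

2928154343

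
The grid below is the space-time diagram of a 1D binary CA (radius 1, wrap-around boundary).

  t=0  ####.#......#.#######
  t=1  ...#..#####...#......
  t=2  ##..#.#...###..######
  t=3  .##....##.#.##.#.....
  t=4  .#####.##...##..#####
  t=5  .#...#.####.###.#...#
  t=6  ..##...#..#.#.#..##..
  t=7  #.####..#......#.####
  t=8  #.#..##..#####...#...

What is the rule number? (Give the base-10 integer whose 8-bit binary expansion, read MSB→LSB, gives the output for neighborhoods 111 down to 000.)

  ### -> .   bit 7 = 0  t=0,i=0
  ##. -> #   bit 6 = 1  t=0,i=3
  #.# -> .   bit 5 = 0  t=0,i=4
  #.. -> #   bit 4 = 1  t=0,i=6
  .## -> #   bit 3 = 1  t=0,i=14
  .#. -> .   bit 2 = 0  t=0,i=5
  ..# -> .   bit 1 = 0  t=0,i=11
  ... -> #   bit 0 = 1  t=0,i=7
  bits 01011001 = 89

89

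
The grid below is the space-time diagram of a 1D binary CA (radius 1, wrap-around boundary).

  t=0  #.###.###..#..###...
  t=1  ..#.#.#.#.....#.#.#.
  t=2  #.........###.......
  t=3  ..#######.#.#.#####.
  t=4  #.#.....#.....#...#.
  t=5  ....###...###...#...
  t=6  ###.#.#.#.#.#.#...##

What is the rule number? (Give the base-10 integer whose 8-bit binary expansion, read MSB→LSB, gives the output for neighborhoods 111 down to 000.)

73

  nb ###: next=.  (t=0,i=3, bit7=0)
  nb ##.: next=#  (t=0,i=4, bit6=1)
  nb #.#: next=.  (t=0,i=1, bit5=0)
  nb #..: next=.  (t=0,i=9, bit4=0)
  nb .##: next=#  (t=0,i=2, bit3=1)
  nb .#.: next=.  (t=0,i=0, bit2=0)
  nb ..#: next=.  (t=0,i=10, bit1=0)
  nb ...: next=#  (t=0,i=18, bit0=1)
  bits 01001001 = 73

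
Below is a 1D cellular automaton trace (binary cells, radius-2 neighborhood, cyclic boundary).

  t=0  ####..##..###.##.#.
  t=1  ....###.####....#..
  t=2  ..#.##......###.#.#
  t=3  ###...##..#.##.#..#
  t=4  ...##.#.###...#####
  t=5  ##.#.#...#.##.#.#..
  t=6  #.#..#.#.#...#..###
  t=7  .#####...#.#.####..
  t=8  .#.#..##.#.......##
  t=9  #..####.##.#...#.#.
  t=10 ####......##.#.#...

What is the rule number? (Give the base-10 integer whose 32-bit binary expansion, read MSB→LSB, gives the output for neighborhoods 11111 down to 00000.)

  #####|#  b31=1 t=4,i=16
  ####.|.  b30=0 t=0,i=2
  ###.#|.  b29=0 t=0,i=12
  ###..|.  b28=0 t=0,i=3
  ##.##|.  b27=0 t=0,i=13
  ##.#.|#  b26=1 t=0,i=16
  ##..#|#  b25=1 t=0,i=4
  ##...|#  b24=1 t=1,i=12
  #.###|.  b23=0 t=0,i=0
  #.##.|.  b22=0 t=0,i=14
  #.#.#|.  b21=0 t=0,i=17
  #.#..|#  b20=1 t=2,i=18
  #..##|#  b19=1 t=0,i=5
  #..#.|#  b18=1 t=2,i=1
  #...#|#  b17=1 t=3,i=4
  #....|#  b16=1 t=1,i=13
  .####|.  b15=0 t=0,i=1
  .###.|#  b14=1 t=0,i=11
  .##.#|.  b13=0 t=0,i=15
  .##..|.  b12=0 t=0,i=7
  .#.##|.  b11=0 t=0,i=18
  .#.#.|.  b10=0 t=2,i=17
  .#..#|#  b9=1 t=2,i=0
  .#...|.  b8=0 t=1,i=17
  ..###|#  b7=1 t=0,i=10
  ..##.|#  b6=1 t=0,i=6
  ..#.#|#  b5=1 t=2,i=2
  ..#..|#  b4=1 t=1,i=16
  ...##|.  b3=0 t=1,i=3
  ...#.|.  b2=0 t=1,i=15
  ....#|#  b1=1 t=1,i=2
  .....|.  b0=0 t=1,i=0
  bits 10000111000111110100001011110010 = 2266972914

2266972914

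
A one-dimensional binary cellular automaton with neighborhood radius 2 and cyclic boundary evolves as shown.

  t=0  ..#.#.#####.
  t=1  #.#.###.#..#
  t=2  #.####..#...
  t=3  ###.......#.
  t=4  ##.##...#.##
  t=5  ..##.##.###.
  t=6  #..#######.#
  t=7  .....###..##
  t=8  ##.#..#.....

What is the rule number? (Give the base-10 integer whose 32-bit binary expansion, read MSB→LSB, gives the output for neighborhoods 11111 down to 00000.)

  [31] ##### => #  t=0,i=8
  [30] ####. => .  t=0,i=9
  [29] ###.# => .  t=1,i=6
  [28] ###.. => .  t=0,i=10
  [27] ##.## => #  t=4,i=2
  [26] ##.#. => .  t=1,i=1
  [25] ##..# => .  t=2,i=6
  [24] ##... => #  t=0,i=11
  [23] #.### => #  t=0,i=6
  [22] #.##. => #  t=4,i=3
  [21] #.#.# => #  t=0,i=4
  [20] #.#.. => #  t=1,i=8
  [19] #..## => .  t=1,i=10
  [18] #..#. => .  t=2,i=7
  [17] #...# => #  t=0,i=0
  [16] #.... => #  t=3,i=4
  [15] .#### => .  t=0,i=7
  [14] .###. => #  t=1,i=5
  [13] .##.# => #  t=1,i=0
  [12] .##.. => .  t=4,i=4
  [11] .#.## => #  t=0,i=5
  [10] .#.#. => .  t=0,i=3
  [9] .#..# => .  t=1,i=9
  [8] .#... => .  t=2,i=9
  [7] ..### => .  t=6,i=3
  [6] ..##. => .  t=1,i=11
  [5] ..#.# => #  t=0,i=2
  [4] ..#.. => .  t=2,i=8
  [3] ...## => .  t=5,i=1
  [2] ...#. => .  t=0,i=1
  [1] ....# => #  t=3,i=8
  [0] ..... => .  t=3,i=5
  bits 10001001111100110110100000100010 = 2314430498

2314430498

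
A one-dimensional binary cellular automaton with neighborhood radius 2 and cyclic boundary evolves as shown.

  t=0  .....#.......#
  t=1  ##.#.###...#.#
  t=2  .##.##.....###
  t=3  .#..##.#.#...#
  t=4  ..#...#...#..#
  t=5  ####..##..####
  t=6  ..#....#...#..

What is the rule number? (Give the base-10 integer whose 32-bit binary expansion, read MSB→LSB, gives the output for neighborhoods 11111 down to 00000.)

1690671922

  #####|.  b31=0 t=5,i=0
  ####.|#  b30=1 t=5,i=2
  ###.#|#  b29=1 t=1,i=1
  ###..|.  b28=0 t=1,i=7
  ##.##|.  b27=0 t=2,i=0
  ##.#.|#  b26=1 t=1,i=2
  ##..#|.  b25=0 t=5,i=4
  ##...|.  b24=0 t=1,i=8
  #.###|#  b23=1 t=1,i=5
  #.##.|#  b22=1 t=2,i=1
  #.#.#|.  b21=0 t=1,i=3
  #.#..|.  b20=0 t=3,i=1
  #..##|.  b19=0 t=3,i=3
  #..#.|#  b18=1 t=4,i=1
  #...#|.  b17=0 t=1,i=9
  #....|#  b16=1 t=0,i=1
  .####|#  b15=1 t=5,i=11
  .###.|.  b14=0 t=1,i=0
  .##.#|.  b13=0 t=2,i=2
  .##..|#  b12=1 t=2,i=5
  .#.##|#  b11=1 t=1,i=4
  .#.#.|.  b10=0 t=3,i=0
  .#..#|#  b9=1 t=3,i=2
  .#...|#  b8=1 t=0,i=0
  ..###|.  b7=0 t=2,i=11
  ..##.|.  b6=0 t=3,i=4
  ..#.#|#  b5=1 t=1,i=11
  ..#..|#  b4=1 t=0,i=5
  ...##|.  b3=0 t=2,i=10
  ...#.|.  b2=0 t=0,i=4
  ....#|#  b1=1 t=0,i=3
  .....|.  b0=0 t=0,i=2
  bits 01100100110001011001101100110010 = 1690671922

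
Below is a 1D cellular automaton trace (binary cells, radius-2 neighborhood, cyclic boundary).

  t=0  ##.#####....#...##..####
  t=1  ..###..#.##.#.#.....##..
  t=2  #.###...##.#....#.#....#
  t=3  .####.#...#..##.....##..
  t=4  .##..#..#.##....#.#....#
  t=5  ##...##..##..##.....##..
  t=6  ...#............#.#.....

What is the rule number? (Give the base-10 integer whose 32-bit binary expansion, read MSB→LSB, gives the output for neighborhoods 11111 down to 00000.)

  [31] ##### => .  t=0,i=5
  [30] ####. => .  t=0,i=0
  [29] ###.# => .  t=0,i=1
  [28] ###.. => #  t=0,i=7
  [27] ##.## => #  t=0,i=2
  [26] ##.#. => #  t=1,i=11
  [25] ##..# => .  t=0,i=18
  [24] ##... => .  t=0,i=8
  [23] #.### => #  t=0,i=3
  [22] #.##. => #  t=1,i=9
  [21] #.#.# => .  t=1,i=12
  [20] #.#.. => .  t=1,i=14
  [19] #..## => .  t=0,i=19
  [18] #..#. => .  t=1,i=6
  [17] #...# => #  t=0,i=14
  [16] #.... => #  t=0,i=9
  [15] .#### => #  t=0,i=4
  [14] .###. => #  t=1,i=3
  [13] .##.# => .  t=1,i=10
  [12] .##.. => .  t=0,i=17
  [11] .#.## => #  t=1,i=8
  [10] .#.#. => .  t=1,i=13
  [9] .#..# => #  t=3,i=11
  [8] .#... => .  t=0,i=13
  [7] ..### => #  t=0,i=20
  [6] ..##. => .  t=0,i=16
  [5] ..#.# => .  t=1,i=7
  [4] ..#.. => #  t=0,i=12
  [3] ...## => .  t=0,i=15
  [2] ...#. => .  t=0,i=11
  [1] ....# => #  t=0,i=10
  [0] ..... => .  t=1,i=17
  bits 00011100110000111100101010010010 = 482593426

482593426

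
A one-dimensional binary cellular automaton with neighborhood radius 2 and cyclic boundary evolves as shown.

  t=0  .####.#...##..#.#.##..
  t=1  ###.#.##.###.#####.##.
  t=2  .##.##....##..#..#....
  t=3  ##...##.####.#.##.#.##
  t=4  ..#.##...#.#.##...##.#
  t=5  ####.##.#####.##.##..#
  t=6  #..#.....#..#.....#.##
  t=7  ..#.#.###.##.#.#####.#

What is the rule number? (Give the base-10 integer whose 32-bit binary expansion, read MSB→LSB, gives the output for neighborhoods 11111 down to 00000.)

  #####|.  b31=0 t=1,i=15
  ####.|.  b30=0 t=0,i=3
  ###.#|#  b29=1 t=0,i=4
  ###..|.  b28=0 t=3,i=1
  ##.##|.  b27=0 t=1,i=8
  ##.#.|.  b26=0 t=0,i=5
  ##..#|.  b25=0 t=0,i=12
  ##...|#  b24=1 t=0,i=20
  #.###|.  b23=0 t=1,i=0
  #.##.|.  b22=0 t=0,i=18
  #.#.#|#  b21=1 t=0,i=16
  #.#..|#  b20=1 t=0,i=6
  #..##|#  b19=1 t=5,i=20
  #..#.|#  b18=1 t=0,i=13
  #...#|.  b17=0 t=0,i=8
  #....|.  b16=0 t=2,i=7
  .####|#  b15=1 t=0,i=2
  .###.|#  b14=1 t=1,i=1
  .##.#|.  b13=0 t=1,i=7
  .##..|#  b12=1 t=0,i=11
  .#.##|#  b11=1 t=0,i=17
  .#.#.|#  b10=1 t=0,i=15
  .#..#|#  b9=1 t=2,i=15
  .#...|#  b8=1 t=0,i=7
  ..###|#  b7=1 t=0,i=1
  ..##.|#  b6=1 t=0,i=10
  ..#.#|#  b5=1 t=0,i=14
  ..#..|.  b4=0 t=2,i=14
  ...##|#  b3=1 t=0,i=0
  ...#.|#  b2=1 t=4,i=8
  ....#|#  b1=1 t=2,i=8
  .....|#  b0=1 t=2,i=20
  bits 00100001001111001101111111101111 = 557637615

557637615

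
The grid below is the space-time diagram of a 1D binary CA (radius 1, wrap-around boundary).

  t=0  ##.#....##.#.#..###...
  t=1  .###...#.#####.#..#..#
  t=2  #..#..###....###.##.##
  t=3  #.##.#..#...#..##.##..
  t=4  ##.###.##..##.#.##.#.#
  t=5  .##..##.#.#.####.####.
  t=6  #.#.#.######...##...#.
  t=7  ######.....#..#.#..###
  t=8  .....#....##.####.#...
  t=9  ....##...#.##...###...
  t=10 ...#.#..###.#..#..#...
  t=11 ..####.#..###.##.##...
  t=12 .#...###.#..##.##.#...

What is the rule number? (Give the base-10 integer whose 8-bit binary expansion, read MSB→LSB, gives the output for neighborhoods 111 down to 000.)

102

  ###|.  b7=0 t=0,i=17
  ##.|#  b6=1 t=0,i=1
  #.#|#  b5=1 t=0,i=2
  #..|.  b4=0 t=0,i=4
  .##|.  b3=0 t=0,i=0
  .#.|#  b2=1 t=0,i=3
  ..#|#  b1=1 t=0,i=7
  ...|.  b0=0 t=0,i=5
  bits 01100110 = 102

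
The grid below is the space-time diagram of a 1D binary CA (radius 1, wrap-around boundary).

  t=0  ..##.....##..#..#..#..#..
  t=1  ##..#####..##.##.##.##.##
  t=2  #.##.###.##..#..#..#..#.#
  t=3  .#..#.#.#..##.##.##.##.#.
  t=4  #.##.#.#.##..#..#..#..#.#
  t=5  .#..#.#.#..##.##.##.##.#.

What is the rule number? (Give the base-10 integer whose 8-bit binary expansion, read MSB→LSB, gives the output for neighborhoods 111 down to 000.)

179

  nb ###: next=#  (t=1,i=0, bit7=1)
  nb ##.: next=.  (t=0,i=3, bit6=0)
  nb #.#: next=#  (t=1,i=13, bit5=1)
  nb #..: next=#  (t=0,i=4, bit4=1)
  nb .##: next=.  (t=0,i=2, bit3=0)
  nb .#.: next=.  (t=0,i=13, bit2=0)
  nb ..#: next=#  (t=0,i=1, bit1=1)
  nb ...: next=#  (t=0,i=0, bit0=1)
  bits 10110011 = 179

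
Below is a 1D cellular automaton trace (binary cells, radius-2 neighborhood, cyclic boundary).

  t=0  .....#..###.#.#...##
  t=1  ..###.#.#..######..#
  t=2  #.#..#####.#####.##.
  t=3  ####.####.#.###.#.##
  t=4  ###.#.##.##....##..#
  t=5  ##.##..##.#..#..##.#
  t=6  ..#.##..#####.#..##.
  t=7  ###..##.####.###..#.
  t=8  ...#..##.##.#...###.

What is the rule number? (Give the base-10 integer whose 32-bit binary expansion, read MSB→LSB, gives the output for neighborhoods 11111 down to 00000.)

3459692455

  #####|#  b31=1 t=1,i=13
  ####.|#  b30=1 t=1,i=15
  ###.#|.  b29=0 t=0,i=10
  ###..|.  b28=0 t=1,i=16
  ##.##|#  b27=1 t=2,i=10
  ##.#.|#  b26=1 t=0,i=11
  ##..#|#  b25=1 t=1,i=17
  ##...|.  b24=0 t=0,i=0
  #.###|.  b23=0 t=2,i=11
  #.##.|.  b22=0 t=2,i=17
  #.#.#|#  b21=1 t=0,i=12
  #.#..|#  b20=1 t=0,i=14
  #..##|.  b19=0 t=0,i=7
  #..#.|#  b18=1 t=1,i=18
  #...#|#  b17=1 t=0,i=16
  #....|.  b16=0 t=0,i=1
  .####|#  b15=1 t=1,i=12
  .###.|.  b14=0 t=0,i=9
  .##.#|#  b13=1 t=2,i=18
  .##..|#  b12=1 t=0,i=19
  .#.##|.  b11=0 t=3,i=11
  .#.#.|#  b10=1 t=0,i=13
  .#..#|#  b9=1 t=0,i=6
  .#...|#  b8=1 t=0,i=15
  ..###|#  b7=1 t=0,i=8
  ..##.|.  b6=0 t=0,i=18
  ..#.#|#  b5=1 t=6,i=2
  ..#..|.  b4=0 t=0,i=5
  ...##|.  b3=0 t=0,i=17
  ...#.|#  b2=1 t=0,i=4
  ....#|#  b1=1 t=0,i=3
  .....|#  b0=1 t=0,i=2
  bits 11001110001101101011011110100111 = 3459692455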